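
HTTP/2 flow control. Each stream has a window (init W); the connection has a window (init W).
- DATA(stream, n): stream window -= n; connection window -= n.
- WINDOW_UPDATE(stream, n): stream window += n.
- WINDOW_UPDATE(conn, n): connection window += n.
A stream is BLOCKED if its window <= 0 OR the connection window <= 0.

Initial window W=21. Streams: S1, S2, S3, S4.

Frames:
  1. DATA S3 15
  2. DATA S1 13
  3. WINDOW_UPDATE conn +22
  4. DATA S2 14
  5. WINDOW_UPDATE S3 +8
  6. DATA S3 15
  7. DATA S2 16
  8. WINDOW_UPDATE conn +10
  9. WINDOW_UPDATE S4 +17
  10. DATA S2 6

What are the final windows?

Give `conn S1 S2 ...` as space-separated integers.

Op 1: conn=6 S1=21 S2=21 S3=6 S4=21 blocked=[]
Op 2: conn=-7 S1=8 S2=21 S3=6 S4=21 blocked=[1, 2, 3, 4]
Op 3: conn=15 S1=8 S2=21 S3=6 S4=21 blocked=[]
Op 4: conn=1 S1=8 S2=7 S3=6 S4=21 blocked=[]
Op 5: conn=1 S1=8 S2=7 S3=14 S4=21 blocked=[]
Op 6: conn=-14 S1=8 S2=7 S3=-1 S4=21 blocked=[1, 2, 3, 4]
Op 7: conn=-30 S1=8 S2=-9 S3=-1 S4=21 blocked=[1, 2, 3, 4]
Op 8: conn=-20 S1=8 S2=-9 S3=-1 S4=21 blocked=[1, 2, 3, 4]
Op 9: conn=-20 S1=8 S2=-9 S3=-1 S4=38 blocked=[1, 2, 3, 4]
Op 10: conn=-26 S1=8 S2=-15 S3=-1 S4=38 blocked=[1, 2, 3, 4]

Answer: -26 8 -15 -1 38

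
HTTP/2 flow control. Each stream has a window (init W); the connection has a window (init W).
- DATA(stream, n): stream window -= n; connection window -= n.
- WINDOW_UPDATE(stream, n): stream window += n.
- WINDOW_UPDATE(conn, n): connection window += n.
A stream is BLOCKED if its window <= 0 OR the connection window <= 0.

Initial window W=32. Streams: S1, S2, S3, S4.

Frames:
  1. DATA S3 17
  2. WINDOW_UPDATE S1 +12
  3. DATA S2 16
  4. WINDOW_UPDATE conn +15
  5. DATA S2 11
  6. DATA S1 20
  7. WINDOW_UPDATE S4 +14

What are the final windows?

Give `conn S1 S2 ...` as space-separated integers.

Op 1: conn=15 S1=32 S2=32 S3=15 S4=32 blocked=[]
Op 2: conn=15 S1=44 S2=32 S3=15 S4=32 blocked=[]
Op 3: conn=-1 S1=44 S2=16 S3=15 S4=32 blocked=[1, 2, 3, 4]
Op 4: conn=14 S1=44 S2=16 S3=15 S4=32 blocked=[]
Op 5: conn=3 S1=44 S2=5 S3=15 S4=32 blocked=[]
Op 6: conn=-17 S1=24 S2=5 S3=15 S4=32 blocked=[1, 2, 3, 4]
Op 7: conn=-17 S1=24 S2=5 S3=15 S4=46 blocked=[1, 2, 3, 4]

Answer: -17 24 5 15 46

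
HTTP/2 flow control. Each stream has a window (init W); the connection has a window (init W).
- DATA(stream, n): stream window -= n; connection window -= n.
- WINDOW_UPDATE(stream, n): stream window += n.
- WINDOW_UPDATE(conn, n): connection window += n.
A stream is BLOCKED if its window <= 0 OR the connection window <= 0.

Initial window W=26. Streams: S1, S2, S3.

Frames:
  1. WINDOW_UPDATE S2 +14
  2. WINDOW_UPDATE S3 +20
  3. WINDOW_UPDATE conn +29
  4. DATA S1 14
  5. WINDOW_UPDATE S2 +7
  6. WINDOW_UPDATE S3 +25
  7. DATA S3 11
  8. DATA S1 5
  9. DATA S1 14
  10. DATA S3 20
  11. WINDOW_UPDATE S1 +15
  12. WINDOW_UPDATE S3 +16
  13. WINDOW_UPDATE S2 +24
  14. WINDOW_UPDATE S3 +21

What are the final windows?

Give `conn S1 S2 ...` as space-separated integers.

Op 1: conn=26 S1=26 S2=40 S3=26 blocked=[]
Op 2: conn=26 S1=26 S2=40 S3=46 blocked=[]
Op 3: conn=55 S1=26 S2=40 S3=46 blocked=[]
Op 4: conn=41 S1=12 S2=40 S3=46 blocked=[]
Op 5: conn=41 S1=12 S2=47 S3=46 blocked=[]
Op 6: conn=41 S1=12 S2=47 S3=71 blocked=[]
Op 7: conn=30 S1=12 S2=47 S3=60 blocked=[]
Op 8: conn=25 S1=7 S2=47 S3=60 blocked=[]
Op 9: conn=11 S1=-7 S2=47 S3=60 blocked=[1]
Op 10: conn=-9 S1=-7 S2=47 S3=40 blocked=[1, 2, 3]
Op 11: conn=-9 S1=8 S2=47 S3=40 blocked=[1, 2, 3]
Op 12: conn=-9 S1=8 S2=47 S3=56 blocked=[1, 2, 3]
Op 13: conn=-9 S1=8 S2=71 S3=56 blocked=[1, 2, 3]
Op 14: conn=-9 S1=8 S2=71 S3=77 blocked=[1, 2, 3]

Answer: -9 8 71 77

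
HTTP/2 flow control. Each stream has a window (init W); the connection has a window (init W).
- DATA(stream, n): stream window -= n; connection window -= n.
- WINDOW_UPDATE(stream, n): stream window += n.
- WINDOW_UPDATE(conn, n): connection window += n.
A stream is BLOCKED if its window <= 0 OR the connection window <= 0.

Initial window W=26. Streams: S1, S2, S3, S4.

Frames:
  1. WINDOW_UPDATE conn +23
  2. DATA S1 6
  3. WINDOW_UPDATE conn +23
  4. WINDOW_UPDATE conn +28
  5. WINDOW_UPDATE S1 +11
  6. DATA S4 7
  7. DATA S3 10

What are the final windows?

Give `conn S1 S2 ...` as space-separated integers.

Answer: 77 31 26 16 19

Derivation:
Op 1: conn=49 S1=26 S2=26 S3=26 S4=26 blocked=[]
Op 2: conn=43 S1=20 S2=26 S3=26 S4=26 blocked=[]
Op 3: conn=66 S1=20 S2=26 S3=26 S4=26 blocked=[]
Op 4: conn=94 S1=20 S2=26 S3=26 S4=26 blocked=[]
Op 5: conn=94 S1=31 S2=26 S3=26 S4=26 blocked=[]
Op 6: conn=87 S1=31 S2=26 S3=26 S4=19 blocked=[]
Op 7: conn=77 S1=31 S2=26 S3=16 S4=19 blocked=[]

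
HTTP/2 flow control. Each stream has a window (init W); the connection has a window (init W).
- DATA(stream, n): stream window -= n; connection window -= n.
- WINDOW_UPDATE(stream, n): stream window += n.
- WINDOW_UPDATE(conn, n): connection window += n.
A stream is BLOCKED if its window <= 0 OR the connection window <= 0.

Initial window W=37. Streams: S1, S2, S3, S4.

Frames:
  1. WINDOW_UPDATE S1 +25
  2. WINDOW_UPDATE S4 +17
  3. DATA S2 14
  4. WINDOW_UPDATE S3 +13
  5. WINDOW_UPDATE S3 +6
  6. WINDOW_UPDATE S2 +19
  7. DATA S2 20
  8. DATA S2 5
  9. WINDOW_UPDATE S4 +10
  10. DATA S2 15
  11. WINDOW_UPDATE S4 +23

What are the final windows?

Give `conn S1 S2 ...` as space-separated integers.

Answer: -17 62 2 56 87

Derivation:
Op 1: conn=37 S1=62 S2=37 S3=37 S4=37 blocked=[]
Op 2: conn=37 S1=62 S2=37 S3=37 S4=54 blocked=[]
Op 3: conn=23 S1=62 S2=23 S3=37 S4=54 blocked=[]
Op 4: conn=23 S1=62 S2=23 S3=50 S4=54 blocked=[]
Op 5: conn=23 S1=62 S2=23 S3=56 S4=54 blocked=[]
Op 6: conn=23 S1=62 S2=42 S3=56 S4=54 blocked=[]
Op 7: conn=3 S1=62 S2=22 S3=56 S4=54 blocked=[]
Op 8: conn=-2 S1=62 S2=17 S3=56 S4=54 blocked=[1, 2, 3, 4]
Op 9: conn=-2 S1=62 S2=17 S3=56 S4=64 blocked=[1, 2, 3, 4]
Op 10: conn=-17 S1=62 S2=2 S3=56 S4=64 blocked=[1, 2, 3, 4]
Op 11: conn=-17 S1=62 S2=2 S3=56 S4=87 blocked=[1, 2, 3, 4]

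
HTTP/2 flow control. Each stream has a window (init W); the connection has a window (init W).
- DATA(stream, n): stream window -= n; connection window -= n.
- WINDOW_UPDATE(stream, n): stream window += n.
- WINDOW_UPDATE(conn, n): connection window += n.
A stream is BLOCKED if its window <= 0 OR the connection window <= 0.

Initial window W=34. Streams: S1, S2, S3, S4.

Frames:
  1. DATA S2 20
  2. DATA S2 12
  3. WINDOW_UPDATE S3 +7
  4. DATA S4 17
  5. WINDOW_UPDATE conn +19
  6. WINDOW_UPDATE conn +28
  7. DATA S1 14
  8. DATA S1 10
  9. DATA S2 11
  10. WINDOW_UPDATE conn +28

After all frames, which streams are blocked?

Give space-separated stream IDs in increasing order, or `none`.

Op 1: conn=14 S1=34 S2=14 S3=34 S4=34 blocked=[]
Op 2: conn=2 S1=34 S2=2 S3=34 S4=34 blocked=[]
Op 3: conn=2 S1=34 S2=2 S3=41 S4=34 blocked=[]
Op 4: conn=-15 S1=34 S2=2 S3=41 S4=17 blocked=[1, 2, 3, 4]
Op 5: conn=4 S1=34 S2=2 S3=41 S4=17 blocked=[]
Op 6: conn=32 S1=34 S2=2 S3=41 S4=17 blocked=[]
Op 7: conn=18 S1=20 S2=2 S3=41 S4=17 blocked=[]
Op 8: conn=8 S1=10 S2=2 S3=41 S4=17 blocked=[]
Op 9: conn=-3 S1=10 S2=-9 S3=41 S4=17 blocked=[1, 2, 3, 4]
Op 10: conn=25 S1=10 S2=-9 S3=41 S4=17 blocked=[2]

Answer: S2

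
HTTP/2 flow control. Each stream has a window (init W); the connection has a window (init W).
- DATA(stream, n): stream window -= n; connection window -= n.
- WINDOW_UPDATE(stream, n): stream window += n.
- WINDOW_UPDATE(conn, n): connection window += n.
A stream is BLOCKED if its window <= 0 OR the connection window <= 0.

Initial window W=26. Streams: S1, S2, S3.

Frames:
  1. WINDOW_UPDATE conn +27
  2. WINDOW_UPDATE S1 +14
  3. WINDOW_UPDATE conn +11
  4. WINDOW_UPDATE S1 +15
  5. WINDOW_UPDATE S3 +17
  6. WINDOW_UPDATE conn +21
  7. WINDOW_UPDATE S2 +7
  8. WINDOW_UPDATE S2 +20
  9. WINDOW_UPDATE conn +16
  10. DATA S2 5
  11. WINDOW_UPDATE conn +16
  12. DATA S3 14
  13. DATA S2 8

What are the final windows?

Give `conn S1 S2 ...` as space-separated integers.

Op 1: conn=53 S1=26 S2=26 S3=26 blocked=[]
Op 2: conn=53 S1=40 S2=26 S3=26 blocked=[]
Op 3: conn=64 S1=40 S2=26 S3=26 blocked=[]
Op 4: conn=64 S1=55 S2=26 S3=26 blocked=[]
Op 5: conn=64 S1=55 S2=26 S3=43 blocked=[]
Op 6: conn=85 S1=55 S2=26 S3=43 blocked=[]
Op 7: conn=85 S1=55 S2=33 S3=43 blocked=[]
Op 8: conn=85 S1=55 S2=53 S3=43 blocked=[]
Op 9: conn=101 S1=55 S2=53 S3=43 blocked=[]
Op 10: conn=96 S1=55 S2=48 S3=43 blocked=[]
Op 11: conn=112 S1=55 S2=48 S3=43 blocked=[]
Op 12: conn=98 S1=55 S2=48 S3=29 blocked=[]
Op 13: conn=90 S1=55 S2=40 S3=29 blocked=[]

Answer: 90 55 40 29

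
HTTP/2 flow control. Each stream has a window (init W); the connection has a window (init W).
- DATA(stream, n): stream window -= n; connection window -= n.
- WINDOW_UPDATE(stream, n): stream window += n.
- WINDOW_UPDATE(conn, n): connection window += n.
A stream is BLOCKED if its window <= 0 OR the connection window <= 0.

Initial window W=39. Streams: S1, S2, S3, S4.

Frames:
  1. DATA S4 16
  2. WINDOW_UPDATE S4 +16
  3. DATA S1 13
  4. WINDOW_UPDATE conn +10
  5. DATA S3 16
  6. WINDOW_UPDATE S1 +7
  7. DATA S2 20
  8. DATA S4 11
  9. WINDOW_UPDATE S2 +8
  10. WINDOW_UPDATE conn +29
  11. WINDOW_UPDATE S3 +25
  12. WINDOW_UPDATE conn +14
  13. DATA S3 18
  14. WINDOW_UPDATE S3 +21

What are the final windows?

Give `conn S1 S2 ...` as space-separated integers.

Answer: -2 33 27 51 28

Derivation:
Op 1: conn=23 S1=39 S2=39 S3=39 S4=23 blocked=[]
Op 2: conn=23 S1=39 S2=39 S3=39 S4=39 blocked=[]
Op 3: conn=10 S1=26 S2=39 S3=39 S4=39 blocked=[]
Op 4: conn=20 S1=26 S2=39 S3=39 S4=39 blocked=[]
Op 5: conn=4 S1=26 S2=39 S3=23 S4=39 blocked=[]
Op 6: conn=4 S1=33 S2=39 S3=23 S4=39 blocked=[]
Op 7: conn=-16 S1=33 S2=19 S3=23 S4=39 blocked=[1, 2, 3, 4]
Op 8: conn=-27 S1=33 S2=19 S3=23 S4=28 blocked=[1, 2, 3, 4]
Op 9: conn=-27 S1=33 S2=27 S3=23 S4=28 blocked=[1, 2, 3, 4]
Op 10: conn=2 S1=33 S2=27 S3=23 S4=28 blocked=[]
Op 11: conn=2 S1=33 S2=27 S3=48 S4=28 blocked=[]
Op 12: conn=16 S1=33 S2=27 S3=48 S4=28 blocked=[]
Op 13: conn=-2 S1=33 S2=27 S3=30 S4=28 blocked=[1, 2, 3, 4]
Op 14: conn=-2 S1=33 S2=27 S3=51 S4=28 blocked=[1, 2, 3, 4]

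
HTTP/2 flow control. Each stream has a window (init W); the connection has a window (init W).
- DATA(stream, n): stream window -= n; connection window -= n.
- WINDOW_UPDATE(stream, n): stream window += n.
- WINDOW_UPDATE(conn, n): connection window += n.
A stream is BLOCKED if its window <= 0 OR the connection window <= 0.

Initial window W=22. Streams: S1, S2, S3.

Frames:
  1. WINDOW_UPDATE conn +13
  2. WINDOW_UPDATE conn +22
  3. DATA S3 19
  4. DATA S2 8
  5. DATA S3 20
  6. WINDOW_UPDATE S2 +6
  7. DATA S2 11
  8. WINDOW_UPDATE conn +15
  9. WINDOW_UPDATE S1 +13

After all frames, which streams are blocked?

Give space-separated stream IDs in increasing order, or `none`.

Answer: S3

Derivation:
Op 1: conn=35 S1=22 S2=22 S3=22 blocked=[]
Op 2: conn=57 S1=22 S2=22 S3=22 blocked=[]
Op 3: conn=38 S1=22 S2=22 S3=3 blocked=[]
Op 4: conn=30 S1=22 S2=14 S3=3 blocked=[]
Op 5: conn=10 S1=22 S2=14 S3=-17 blocked=[3]
Op 6: conn=10 S1=22 S2=20 S3=-17 blocked=[3]
Op 7: conn=-1 S1=22 S2=9 S3=-17 blocked=[1, 2, 3]
Op 8: conn=14 S1=22 S2=9 S3=-17 blocked=[3]
Op 9: conn=14 S1=35 S2=9 S3=-17 blocked=[3]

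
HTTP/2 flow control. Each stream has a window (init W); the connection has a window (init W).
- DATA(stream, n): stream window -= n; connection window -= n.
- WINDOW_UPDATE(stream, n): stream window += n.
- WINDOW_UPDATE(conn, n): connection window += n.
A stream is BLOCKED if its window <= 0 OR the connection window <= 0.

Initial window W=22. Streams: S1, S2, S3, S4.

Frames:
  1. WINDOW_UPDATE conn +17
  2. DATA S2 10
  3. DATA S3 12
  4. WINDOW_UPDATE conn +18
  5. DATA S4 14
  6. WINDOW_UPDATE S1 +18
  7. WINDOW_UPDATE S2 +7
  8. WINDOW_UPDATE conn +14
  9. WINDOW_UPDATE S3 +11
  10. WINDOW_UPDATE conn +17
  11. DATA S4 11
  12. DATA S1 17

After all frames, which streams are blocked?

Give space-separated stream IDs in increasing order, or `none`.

Answer: S4

Derivation:
Op 1: conn=39 S1=22 S2=22 S3=22 S4=22 blocked=[]
Op 2: conn=29 S1=22 S2=12 S3=22 S4=22 blocked=[]
Op 3: conn=17 S1=22 S2=12 S3=10 S4=22 blocked=[]
Op 4: conn=35 S1=22 S2=12 S3=10 S4=22 blocked=[]
Op 5: conn=21 S1=22 S2=12 S3=10 S4=8 blocked=[]
Op 6: conn=21 S1=40 S2=12 S3=10 S4=8 blocked=[]
Op 7: conn=21 S1=40 S2=19 S3=10 S4=8 blocked=[]
Op 8: conn=35 S1=40 S2=19 S3=10 S4=8 blocked=[]
Op 9: conn=35 S1=40 S2=19 S3=21 S4=8 blocked=[]
Op 10: conn=52 S1=40 S2=19 S3=21 S4=8 blocked=[]
Op 11: conn=41 S1=40 S2=19 S3=21 S4=-3 blocked=[4]
Op 12: conn=24 S1=23 S2=19 S3=21 S4=-3 blocked=[4]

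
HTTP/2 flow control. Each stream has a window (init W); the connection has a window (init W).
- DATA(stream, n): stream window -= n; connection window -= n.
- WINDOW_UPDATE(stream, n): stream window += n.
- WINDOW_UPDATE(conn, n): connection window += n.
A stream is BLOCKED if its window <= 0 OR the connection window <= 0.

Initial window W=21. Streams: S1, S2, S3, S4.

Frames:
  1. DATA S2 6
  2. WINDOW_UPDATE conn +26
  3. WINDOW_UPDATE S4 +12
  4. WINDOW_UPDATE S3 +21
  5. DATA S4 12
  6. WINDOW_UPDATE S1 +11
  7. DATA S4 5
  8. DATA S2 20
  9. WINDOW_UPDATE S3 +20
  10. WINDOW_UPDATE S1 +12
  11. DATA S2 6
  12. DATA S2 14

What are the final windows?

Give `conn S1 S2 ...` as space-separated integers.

Answer: -16 44 -25 62 16

Derivation:
Op 1: conn=15 S1=21 S2=15 S3=21 S4=21 blocked=[]
Op 2: conn=41 S1=21 S2=15 S3=21 S4=21 blocked=[]
Op 3: conn=41 S1=21 S2=15 S3=21 S4=33 blocked=[]
Op 4: conn=41 S1=21 S2=15 S3=42 S4=33 blocked=[]
Op 5: conn=29 S1=21 S2=15 S3=42 S4=21 blocked=[]
Op 6: conn=29 S1=32 S2=15 S3=42 S4=21 blocked=[]
Op 7: conn=24 S1=32 S2=15 S3=42 S4=16 blocked=[]
Op 8: conn=4 S1=32 S2=-5 S3=42 S4=16 blocked=[2]
Op 9: conn=4 S1=32 S2=-5 S3=62 S4=16 blocked=[2]
Op 10: conn=4 S1=44 S2=-5 S3=62 S4=16 blocked=[2]
Op 11: conn=-2 S1=44 S2=-11 S3=62 S4=16 blocked=[1, 2, 3, 4]
Op 12: conn=-16 S1=44 S2=-25 S3=62 S4=16 blocked=[1, 2, 3, 4]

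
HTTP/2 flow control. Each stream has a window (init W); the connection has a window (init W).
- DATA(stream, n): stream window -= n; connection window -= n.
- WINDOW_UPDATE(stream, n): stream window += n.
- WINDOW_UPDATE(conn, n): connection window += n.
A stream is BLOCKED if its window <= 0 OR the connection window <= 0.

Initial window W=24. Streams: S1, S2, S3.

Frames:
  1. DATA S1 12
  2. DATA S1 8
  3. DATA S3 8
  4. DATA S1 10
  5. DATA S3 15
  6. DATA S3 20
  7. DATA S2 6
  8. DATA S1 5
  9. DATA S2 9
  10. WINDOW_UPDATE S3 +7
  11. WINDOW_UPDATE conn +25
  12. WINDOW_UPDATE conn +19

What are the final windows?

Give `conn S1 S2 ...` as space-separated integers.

Answer: -25 -11 9 -12

Derivation:
Op 1: conn=12 S1=12 S2=24 S3=24 blocked=[]
Op 2: conn=4 S1=4 S2=24 S3=24 blocked=[]
Op 3: conn=-4 S1=4 S2=24 S3=16 blocked=[1, 2, 3]
Op 4: conn=-14 S1=-6 S2=24 S3=16 blocked=[1, 2, 3]
Op 5: conn=-29 S1=-6 S2=24 S3=1 blocked=[1, 2, 3]
Op 6: conn=-49 S1=-6 S2=24 S3=-19 blocked=[1, 2, 3]
Op 7: conn=-55 S1=-6 S2=18 S3=-19 blocked=[1, 2, 3]
Op 8: conn=-60 S1=-11 S2=18 S3=-19 blocked=[1, 2, 3]
Op 9: conn=-69 S1=-11 S2=9 S3=-19 blocked=[1, 2, 3]
Op 10: conn=-69 S1=-11 S2=9 S3=-12 blocked=[1, 2, 3]
Op 11: conn=-44 S1=-11 S2=9 S3=-12 blocked=[1, 2, 3]
Op 12: conn=-25 S1=-11 S2=9 S3=-12 blocked=[1, 2, 3]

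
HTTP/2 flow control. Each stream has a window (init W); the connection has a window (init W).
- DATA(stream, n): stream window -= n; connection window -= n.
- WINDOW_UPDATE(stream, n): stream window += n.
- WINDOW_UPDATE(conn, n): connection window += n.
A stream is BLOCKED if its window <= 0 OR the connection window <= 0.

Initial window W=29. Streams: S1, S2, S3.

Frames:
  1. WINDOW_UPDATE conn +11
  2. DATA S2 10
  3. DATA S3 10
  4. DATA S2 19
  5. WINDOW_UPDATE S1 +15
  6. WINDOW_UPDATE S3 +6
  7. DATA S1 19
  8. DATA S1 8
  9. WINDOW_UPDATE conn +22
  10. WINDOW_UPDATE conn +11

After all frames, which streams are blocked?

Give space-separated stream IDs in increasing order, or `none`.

Answer: S2

Derivation:
Op 1: conn=40 S1=29 S2=29 S3=29 blocked=[]
Op 2: conn=30 S1=29 S2=19 S3=29 blocked=[]
Op 3: conn=20 S1=29 S2=19 S3=19 blocked=[]
Op 4: conn=1 S1=29 S2=0 S3=19 blocked=[2]
Op 5: conn=1 S1=44 S2=0 S3=19 blocked=[2]
Op 6: conn=1 S1=44 S2=0 S3=25 blocked=[2]
Op 7: conn=-18 S1=25 S2=0 S3=25 blocked=[1, 2, 3]
Op 8: conn=-26 S1=17 S2=0 S3=25 blocked=[1, 2, 3]
Op 9: conn=-4 S1=17 S2=0 S3=25 blocked=[1, 2, 3]
Op 10: conn=7 S1=17 S2=0 S3=25 blocked=[2]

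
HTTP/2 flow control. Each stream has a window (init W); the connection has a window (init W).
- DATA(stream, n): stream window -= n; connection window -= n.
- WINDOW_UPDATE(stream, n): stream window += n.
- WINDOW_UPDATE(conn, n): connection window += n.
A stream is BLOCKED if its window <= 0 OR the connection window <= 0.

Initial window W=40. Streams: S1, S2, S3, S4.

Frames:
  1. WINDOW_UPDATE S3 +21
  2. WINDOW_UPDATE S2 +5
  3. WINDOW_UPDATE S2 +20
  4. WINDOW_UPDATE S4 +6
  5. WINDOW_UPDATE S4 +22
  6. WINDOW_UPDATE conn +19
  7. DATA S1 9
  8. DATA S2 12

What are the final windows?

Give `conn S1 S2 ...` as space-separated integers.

Answer: 38 31 53 61 68

Derivation:
Op 1: conn=40 S1=40 S2=40 S3=61 S4=40 blocked=[]
Op 2: conn=40 S1=40 S2=45 S3=61 S4=40 blocked=[]
Op 3: conn=40 S1=40 S2=65 S3=61 S4=40 blocked=[]
Op 4: conn=40 S1=40 S2=65 S3=61 S4=46 blocked=[]
Op 5: conn=40 S1=40 S2=65 S3=61 S4=68 blocked=[]
Op 6: conn=59 S1=40 S2=65 S3=61 S4=68 blocked=[]
Op 7: conn=50 S1=31 S2=65 S3=61 S4=68 blocked=[]
Op 8: conn=38 S1=31 S2=53 S3=61 S4=68 blocked=[]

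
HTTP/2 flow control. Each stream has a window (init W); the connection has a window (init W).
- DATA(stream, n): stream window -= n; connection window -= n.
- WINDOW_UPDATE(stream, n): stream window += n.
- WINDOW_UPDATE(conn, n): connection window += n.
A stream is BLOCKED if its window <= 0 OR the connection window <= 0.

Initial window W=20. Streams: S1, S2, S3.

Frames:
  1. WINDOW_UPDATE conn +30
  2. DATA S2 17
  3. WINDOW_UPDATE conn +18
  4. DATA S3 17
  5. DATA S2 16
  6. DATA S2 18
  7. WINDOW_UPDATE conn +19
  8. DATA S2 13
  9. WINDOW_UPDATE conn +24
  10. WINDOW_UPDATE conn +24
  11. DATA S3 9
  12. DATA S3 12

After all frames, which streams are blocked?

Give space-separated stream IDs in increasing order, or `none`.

Op 1: conn=50 S1=20 S2=20 S3=20 blocked=[]
Op 2: conn=33 S1=20 S2=3 S3=20 blocked=[]
Op 3: conn=51 S1=20 S2=3 S3=20 blocked=[]
Op 4: conn=34 S1=20 S2=3 S3=3 blocked=[]
Op 5: conn=18 S1=20 S2=-13 S3=3 blocked=[2]
Op 6: conn=0 S1=20 S2=-31 S3=3 blocked=[1, 2, 3]
Op 7: conn=19 S1=20 S2=-31 S3=3 blocked=[2]
Op 8: conn=6 S1=20 S2=-44 S3=3 blocked=[2]
Op 9: conn=30 S1=20 S2=-44 S3=3 blocked=[2]
Op 10: conn=54 S1=20 S2=-44 S3=3 blocked=[2]
Op 11: conn=45 S1=20 S2=-44 S3=-6 blocked=[2, 3]
Op 12: conn=33 S1=20 S2=-44 S3=-18 blocked=[2, 3]

Answer: S2 S3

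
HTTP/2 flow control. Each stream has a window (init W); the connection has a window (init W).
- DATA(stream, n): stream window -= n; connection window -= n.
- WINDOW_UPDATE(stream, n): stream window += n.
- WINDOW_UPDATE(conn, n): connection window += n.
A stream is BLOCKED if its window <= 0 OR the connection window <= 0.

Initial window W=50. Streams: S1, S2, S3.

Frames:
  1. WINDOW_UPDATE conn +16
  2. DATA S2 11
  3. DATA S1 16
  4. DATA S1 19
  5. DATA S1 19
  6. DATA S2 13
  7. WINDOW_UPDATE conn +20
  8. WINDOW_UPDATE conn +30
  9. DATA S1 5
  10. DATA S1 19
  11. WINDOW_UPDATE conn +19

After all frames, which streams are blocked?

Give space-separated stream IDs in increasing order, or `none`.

Op 1: conn=66 S1=50 S2=50 S3=50 blocked=[]
Op 2: conn=55 S1=50 S2=39 S3=50 blocked=[]
Op 3: conn=39 S1=34 S2=39 S3=50 blocked=[]
Op 4: conn=20 S1=15 S2=39 S3=50 blocked=[]
Op 5: conn=1 S1=-4 S2=39 S3=50 blocked=[1]
Op 6: conn=-12 S1=-4 S2=26 S3=50 blocked=[1, 2, 3]
Op 7: conn=8 S1=-4 S2=26 S3=50 blocked=[1]
Op 8: conn=38 S1=-4 S2=26 S3=50 blocked=[1]
Op 9: conn=33 S1=-9 S2=26 S3=50 blocked=[1]
Op 10: conn=14 S1=-28 S2=26 S3=50 blocked=[1]
Op 11: conn=33 S1=-28 S2=26 S3=50 blocked=[1]

Answer: S1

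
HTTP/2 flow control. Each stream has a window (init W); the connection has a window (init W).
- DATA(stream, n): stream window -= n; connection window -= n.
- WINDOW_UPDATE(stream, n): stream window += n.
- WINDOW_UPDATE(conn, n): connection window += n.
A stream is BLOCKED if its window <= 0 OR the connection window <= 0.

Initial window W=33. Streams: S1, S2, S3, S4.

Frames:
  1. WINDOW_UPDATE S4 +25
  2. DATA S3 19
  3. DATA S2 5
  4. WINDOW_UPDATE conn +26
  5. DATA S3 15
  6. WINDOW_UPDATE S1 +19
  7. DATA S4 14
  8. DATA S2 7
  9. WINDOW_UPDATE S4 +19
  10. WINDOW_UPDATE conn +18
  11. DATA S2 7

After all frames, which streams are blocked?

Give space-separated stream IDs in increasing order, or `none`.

Op 1: conn=33 S1=33 S2=33 S3=33 S4=58 blocked=[]
Op 2: conn=14 S1=33 S2=33 S3=14 S4=58 blocked=[]
Op 3: conn=9 S1=33 S2=28 S3=14 S4=58 blocked=[]
Op 4: conn=35 S1=33 S2=28 S3=14 S4=58 blocked=[]
Op 5: conn=20 S1=33 S2=28 S3=-1 S4=58 blocked=[3]
Op 6: conn=20 S1=52 S2=28 S3=-1 S4=58 blocked=[3]
Op 7: conn=6 S1=52 S2=28 S3=-1 S4=44 blocked=[3]
Op 8: conn=-1 S1=52 S2=21 S3=-1 S4=44 blocked=[1, 2, 3, 4]
Op 9: conn=-1 S1=52 S2=21 S3=-1 S4=63 blocked=[1, 2, 3, 4]
Op 10: conn=17 S1=52 S2=21 S3=-1 S4=63 blocked=[3]
Op 11: conn=10 S1=52 S2=14 S3=-1 S4=63 blocked=[3]

Answer: S3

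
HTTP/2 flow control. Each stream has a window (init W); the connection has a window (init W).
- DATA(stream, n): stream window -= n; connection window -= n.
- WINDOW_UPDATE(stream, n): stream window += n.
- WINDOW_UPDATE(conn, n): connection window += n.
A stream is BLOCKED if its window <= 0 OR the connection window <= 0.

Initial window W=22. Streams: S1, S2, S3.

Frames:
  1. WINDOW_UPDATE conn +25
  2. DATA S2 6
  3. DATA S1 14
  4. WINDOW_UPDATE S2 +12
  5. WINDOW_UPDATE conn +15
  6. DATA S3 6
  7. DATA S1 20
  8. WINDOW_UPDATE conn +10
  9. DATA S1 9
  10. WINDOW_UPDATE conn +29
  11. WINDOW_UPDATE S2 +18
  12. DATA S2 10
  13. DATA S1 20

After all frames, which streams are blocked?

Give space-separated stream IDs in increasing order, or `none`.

Op 1: conn=47 S1=22 S2=22 S3=22 blocked=[]
Op 2: conn=41 S1=22 S2=16 S3=22 blocked=[]
Op 3: conn=27 S1=8 S2=16 S3=22 blocked=[]
Op 4: conn=27 S1=8 S2=28 S3=22 blocked=[]
Op 5: conn=42 S1=8 S2=28 S3=22 blocked=[]
Op 6: conn=36 S1=8 S2=28 S3=16 blocked=[]
Op 7: conn=16 S1=-12 S2=28 S3=16 blocked=[1]
Op 8: conn=26 S1=-12 S2=28 S3=16 blocked=[1]
Op 9: conn=17 S1=-21 S2=28 S3=16 blocked=[1]
Op 10: conn=46 S1=-21 S2=28 S3=16 blocked=[1]
Op 11: conn=46 S1=-21 S2=46 S3=16 blocked=[1]
Op 12: conn=36 S1=-21 S2=36 S3=16 blocked=[1]
Op 13: conn=16 S1=-41 S2=36 S3=16 blocked=[1]

Answer: S1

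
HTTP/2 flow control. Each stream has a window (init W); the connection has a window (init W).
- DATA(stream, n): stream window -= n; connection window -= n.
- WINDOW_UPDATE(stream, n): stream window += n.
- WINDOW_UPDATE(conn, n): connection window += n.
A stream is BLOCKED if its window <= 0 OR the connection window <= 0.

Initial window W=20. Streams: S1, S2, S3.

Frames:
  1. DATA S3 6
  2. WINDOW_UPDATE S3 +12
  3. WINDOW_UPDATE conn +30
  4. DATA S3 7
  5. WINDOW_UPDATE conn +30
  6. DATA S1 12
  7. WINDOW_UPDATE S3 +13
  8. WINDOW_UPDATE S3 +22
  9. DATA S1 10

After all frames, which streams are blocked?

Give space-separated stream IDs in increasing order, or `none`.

Answer: S1

Derivation:
Op 1: conn=14 S1=20 S2=20 S3=14 blocked=[]
Op 2: conn=14 S1=20 S2=20 S3=26 blocked=[]
Op 3: conn=44 S1=20 S2=20 S3=26 blocked=[]
Op 4: conn=37 S1=20 S2=20 S3=19 blocked=[]
Op 5: conn=67 S1=20 S2=20 S3=19 blocked=[]
Op 6: conn=55 S1=8 S2=20 S3=19 blocked=[]
Op 7: conn=55 S1=8 S2=20 S3=32 blocked=[]
Op 8: conn=55 S1=8 S2=20 S3=54 blocked=[]
Op 9: conn=45 S1=-2 S2=20 S3=54 blocked=[1]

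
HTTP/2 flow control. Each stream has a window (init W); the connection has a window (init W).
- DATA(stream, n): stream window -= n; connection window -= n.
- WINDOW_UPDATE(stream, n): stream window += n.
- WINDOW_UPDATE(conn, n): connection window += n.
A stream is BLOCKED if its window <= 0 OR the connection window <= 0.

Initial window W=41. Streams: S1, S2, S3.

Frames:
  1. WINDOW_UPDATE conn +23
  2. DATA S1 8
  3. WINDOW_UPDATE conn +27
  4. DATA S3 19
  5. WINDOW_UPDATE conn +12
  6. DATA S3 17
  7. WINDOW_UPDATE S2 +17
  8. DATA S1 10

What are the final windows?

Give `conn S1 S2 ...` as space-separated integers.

Answer: 49 23 58 5

Derivation:
Op 1: conn=64 S1=41 S2=41 S3=41 blocked=[]
Op 2: conn=56 S1=33 S2=41 S3=41 blocked=[]
Op 3: conn=83 S1=33 S2=41 S3=41 blocked=[]
Op 4: conn=64 S1=33 S2=41 S3=22 blocked=[]
Op 5: conn=76 S1=33 S2=41 S3=22 blocked=[]
Op 6: conn=59 S1=33 S2=41 S3=5 blocked=[]
Op 7: conn=59 S1=33 S2=58 S3=5 blocked=[]
Op 8: conn=49 S1=23 S2=58 S3=5 blocked=[]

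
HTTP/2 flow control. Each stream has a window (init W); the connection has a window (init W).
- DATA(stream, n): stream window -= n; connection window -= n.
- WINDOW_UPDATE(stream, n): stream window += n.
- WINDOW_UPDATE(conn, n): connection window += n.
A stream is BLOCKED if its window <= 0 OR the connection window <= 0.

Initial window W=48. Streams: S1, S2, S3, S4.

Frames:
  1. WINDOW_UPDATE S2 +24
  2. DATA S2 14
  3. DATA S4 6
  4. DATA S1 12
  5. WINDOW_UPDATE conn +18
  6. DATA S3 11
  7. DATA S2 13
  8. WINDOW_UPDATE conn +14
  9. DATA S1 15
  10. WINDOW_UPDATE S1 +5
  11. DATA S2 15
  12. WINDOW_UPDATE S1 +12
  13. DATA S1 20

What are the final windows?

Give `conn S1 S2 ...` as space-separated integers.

Op 1: conn=48 S1=48 S2=72 S3=48 S4=48 blocked=[]
Op 2: conn=34 S1=48 S2=58 S3=48 S4=48 blocked=[]
Op 3: conn=28 S1=48 S2=58 S3=48 S4=42 blocked=[]
Op 4: conn=16 S1=36 S2=58 S3=48 S4=42 blocked=[]
Op 5: conn=34 S1=36 S2=58 S3=48 S4=42 blocked=[]
Op 6: conn=23 S1=36 S2=58 S3=37 S4=42 blocked=[]
Op 7: conn=10 S1=36 S2=45 S3=37 S4=42 blocked=[]
Op 8: conn=24 S1=36 S2=45 S3=37 S4=42 blocked=[]
Op 9: conn=9 S1=21 S2=45 S3=37 S4=42 blocked=[]
Op 10: conn=9 S1=26 S2=45 S3=37 S4=42 blocked=[]
Op 11: conn=-6 S1=26 S2=30 S3=37 S4=42 blocked=[1, 2, 3, 4]
Op 12: conn=-6 S1=38 S2=30 S3=37 S4=42 blocked=[1, 2, 3, 4]
Op 13: conn=-26 S1=18 S2=30 S3=37 S4=42 blocked=[1, 2, 3, 4]

Answer: -26 18 30 37 42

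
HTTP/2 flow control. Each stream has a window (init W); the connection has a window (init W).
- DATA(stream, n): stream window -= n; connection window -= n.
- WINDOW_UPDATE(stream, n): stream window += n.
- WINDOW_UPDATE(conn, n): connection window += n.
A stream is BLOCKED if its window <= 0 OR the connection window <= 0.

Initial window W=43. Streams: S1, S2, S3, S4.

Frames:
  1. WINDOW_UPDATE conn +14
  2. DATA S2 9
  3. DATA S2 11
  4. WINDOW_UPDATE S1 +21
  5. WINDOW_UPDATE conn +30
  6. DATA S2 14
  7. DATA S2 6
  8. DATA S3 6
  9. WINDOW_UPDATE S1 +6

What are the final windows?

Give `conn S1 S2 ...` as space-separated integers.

Op 1: conn=57 S1=43 S2=43 S3=43 S4=43 blocked=[]
Op 2: conn=48 S1=43 S2=34 S3=43 S4=43 blocked=[]
Op 3: conn=37 S1=43 S2=23 S3=43 S4=43 blocked=[]
Op 4: conn=37 S1=64 S2=23 S3=43 S4=43 blocked=[]
Op 5: conn=67 S1=64 S2=23 S3=43 S4=43 blocked=[]
Op 6: conn=53 S1=64 S2=9 S3=43 S4=43 blocked=[]
Op 7: conn=47 S1=64 S2=3 S3=43 S4=43 blocked=[]
Op 8: conn=41 S1=64 S2=3 S3=37 S4=43 blocked=[]
Op 9: conn=41 S1=70 S2=3 S3=37 S4=43 blocked=[]

Answer: 41 70 3 37 43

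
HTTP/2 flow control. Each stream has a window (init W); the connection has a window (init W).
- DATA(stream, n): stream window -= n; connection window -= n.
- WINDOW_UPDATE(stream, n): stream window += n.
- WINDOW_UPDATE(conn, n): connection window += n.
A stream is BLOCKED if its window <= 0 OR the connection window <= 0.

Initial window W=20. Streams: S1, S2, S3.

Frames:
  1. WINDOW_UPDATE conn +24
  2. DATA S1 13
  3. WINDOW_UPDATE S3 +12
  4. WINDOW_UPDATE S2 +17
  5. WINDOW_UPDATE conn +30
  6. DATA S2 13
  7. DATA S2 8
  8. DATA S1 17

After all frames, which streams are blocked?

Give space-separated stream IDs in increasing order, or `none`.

Op 1: conn=44 S1=20 S2=20 S3=20 blocked=[]
Op 2: conn=31 S1=7 S2=20 S3=20 blocked=[]
Op 3: conn=31 S1=7 S2=20 S3=32 blocked=[]
Op 4: conn=31 S1=7 S2=37 S3=32 blocked=[]
Op 5: conn=61 S1=7 S2=37 S3=32 blocked=[]
Op 6: conn=48 S1=7 S2=24 S3=32 blocked=[]
Op 7: conn=40 S1=7 S2=16 S3=32 blocked=[]
Op 8: conn=23 S1=-10 S2=16 S3=32 blocked=[1]

Answer: S1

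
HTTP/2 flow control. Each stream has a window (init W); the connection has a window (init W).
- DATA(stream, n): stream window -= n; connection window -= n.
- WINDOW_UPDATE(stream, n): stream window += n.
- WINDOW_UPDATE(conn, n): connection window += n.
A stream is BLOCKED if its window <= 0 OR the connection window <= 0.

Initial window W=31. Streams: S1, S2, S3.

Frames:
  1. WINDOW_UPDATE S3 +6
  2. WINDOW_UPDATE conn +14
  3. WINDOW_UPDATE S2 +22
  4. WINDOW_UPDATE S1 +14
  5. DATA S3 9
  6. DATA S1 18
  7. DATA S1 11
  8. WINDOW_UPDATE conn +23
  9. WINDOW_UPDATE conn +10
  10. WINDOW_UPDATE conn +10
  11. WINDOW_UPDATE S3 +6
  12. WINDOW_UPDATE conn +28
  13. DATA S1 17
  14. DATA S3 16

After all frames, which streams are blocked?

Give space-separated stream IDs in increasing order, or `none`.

Op 1: conn=31 S1=31 S2=31 S3=37 blocked=[]
Op 2: conn=45 S1=31 S2=31 S3=37 blocked=[]
Op 3: conn=45 S1=31 S2=53 S3=37 blocked=[]
Op 4: conn=45 S1=45 S2=53 S3=37 blocked=[]
Op 5: conn=36 S1=45 S2=53 S3=28 blocked=[]
Op 6: conn=18 S1=27 S2=53 S3=28 blocked=[]
Op 7: conn=7 S1=16 S2=53 S3=28 blocked=[]
Op 8: conn=30 S1=16 S2=53 S3=28 blocked=[]
Op 9: conn=40 S1=16 S2=53 S3=28 blocked=[]
Op 10: conn=50 S1=16 S2=53 S3=28 blocked=[]
Op 11: conn=50 S1=16 S2=53 S3=34 blocked=[]
Op 12: conn=78 S1=16 S2=53 S3=34 blocked=[]
Op 13: conn=61 S1=-1 S2=53 S3=34 blocked=[1]
Op 14: conn=45 S1=-1 S2=53 S3=18 blocked=[1]

Answer: S1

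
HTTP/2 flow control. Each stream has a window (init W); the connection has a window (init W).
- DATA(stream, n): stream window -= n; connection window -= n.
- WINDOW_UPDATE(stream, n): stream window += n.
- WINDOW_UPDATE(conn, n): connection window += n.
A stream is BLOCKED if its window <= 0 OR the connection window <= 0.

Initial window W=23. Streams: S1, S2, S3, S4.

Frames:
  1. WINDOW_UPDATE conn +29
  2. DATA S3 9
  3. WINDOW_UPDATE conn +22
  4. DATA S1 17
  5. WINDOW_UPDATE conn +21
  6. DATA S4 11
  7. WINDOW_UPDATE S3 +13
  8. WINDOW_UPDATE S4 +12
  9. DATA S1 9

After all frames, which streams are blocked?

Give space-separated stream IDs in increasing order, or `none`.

Answer: S1

Derivation:
Op 1: conn=52 S1=23 S2=23 S3=23 S4=23 blocked=[]
Op 2: conn=43 S1=23 S2=23 S3=14 S4=23 blocked=[]
Op 3: conn=65 S1=23 S2=23 S3=14 S4=23 blocked=[]
Op 4: conn=48 S1=6 S2=23 S3=14 S4=23 blocked=[]
Op 5: conn=69 S1=6 S2=23 S3=14 S4=23 blocked=[]
Op 6: conn=58 S1=6 S2=23 S3=14 S4=12 blocked=[]
Op 7: conn=58 S1=6 S2=23 S3=27 S4=12 blocked=[]
Op 8: conn=58 S1=6 S2=23 S3=27 S4=24 blocked=[]
Op 9: conn=49 S1=-3 S2=23 S3=27 S4=24 blocked=[1]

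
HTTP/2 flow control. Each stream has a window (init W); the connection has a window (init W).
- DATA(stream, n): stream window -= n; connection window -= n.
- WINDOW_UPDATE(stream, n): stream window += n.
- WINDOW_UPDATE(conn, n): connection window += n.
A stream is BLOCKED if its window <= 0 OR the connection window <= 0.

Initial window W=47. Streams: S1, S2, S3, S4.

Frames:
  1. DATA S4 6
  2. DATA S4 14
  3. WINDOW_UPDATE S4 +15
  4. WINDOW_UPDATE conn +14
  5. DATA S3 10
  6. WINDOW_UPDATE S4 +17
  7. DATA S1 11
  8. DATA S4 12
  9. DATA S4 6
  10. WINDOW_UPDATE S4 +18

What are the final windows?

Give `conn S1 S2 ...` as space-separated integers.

Answer: 2 36 47 37 59

Derivation:
Op 1: conn=41 S1=47 S2=47 S3=47 S4=41 blocked=[]
Op 2: conn=27 S1=47 S2=47 S3=47 S4=27 blocked=[]
Op 3: conn=27 S1=47 S2=47 S3=47 S4=42 blocked=[]
Op 4: conn=41 S1=47 S2=47 S3=47 S4=42 blocked=[]
Op 5: conn=31 S1=47 S2=47 S3=37 S4=42 blocked=[]
Op 6: conn=31 S1=47 S2=47 S3=37 S4=59 blocked=[]
Op 7: conn=20 S1=36 S2=47 S3=37 S4=59 blocked=[]
Op 8: conn=8 S1=36 S2=47 S3=37 S4=47 blocked=[]
Op 9: conn=2 S1=36 S2=47 S3=37 S4=41 blocked=[]
Op 10: conn=2 S1=36 S2=47 S3=37 S4=59 blocked=[]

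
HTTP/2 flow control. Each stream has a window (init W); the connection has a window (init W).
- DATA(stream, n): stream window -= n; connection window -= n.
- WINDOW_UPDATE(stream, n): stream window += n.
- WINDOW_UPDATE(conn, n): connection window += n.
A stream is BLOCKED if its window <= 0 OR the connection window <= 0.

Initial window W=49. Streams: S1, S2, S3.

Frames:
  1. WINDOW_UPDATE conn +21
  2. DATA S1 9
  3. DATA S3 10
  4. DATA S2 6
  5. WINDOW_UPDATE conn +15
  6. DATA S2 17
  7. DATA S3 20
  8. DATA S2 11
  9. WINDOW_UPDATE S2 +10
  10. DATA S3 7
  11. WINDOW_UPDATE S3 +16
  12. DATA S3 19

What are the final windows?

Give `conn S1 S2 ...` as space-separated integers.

Op 1: conn=70 S1=49 S2=49 S3=49 blocked=[]
Op 2: conn=61 S1=40 S2=49 S3=49 blocked=[]
Op 3: conn=51 S1=40 S2=49 S3=39 blocked=[]
Op 4: conn=45 S1=40 S2=43 S3=39 blocked=[]
Op 5: conn=60 S1=40 S2=43 S3=39 blocked=[]
Op 6: conn=43 S1=40 S2=26 S3=39 blocked=[]
Op 7: conn=23 S1=40 S2=26 S3=19 blocked=[]
Op 8: conn=12 S1=40 S2=15 S3=19 blocked=[]
Op 9: conn=12 S1=40 S2=25 S3=19 blocked=[]
Op 10: conn=5 S1=40 S2=25 S3=12 blocked=[]
Op 11: conn=5 S1=40 S2=25 S3=28 blocked=[]
Op 12: conn=-14 S1=40 S2=25 S3=9 blocked=[1, 2, 3]

Answer: -14 40 25 9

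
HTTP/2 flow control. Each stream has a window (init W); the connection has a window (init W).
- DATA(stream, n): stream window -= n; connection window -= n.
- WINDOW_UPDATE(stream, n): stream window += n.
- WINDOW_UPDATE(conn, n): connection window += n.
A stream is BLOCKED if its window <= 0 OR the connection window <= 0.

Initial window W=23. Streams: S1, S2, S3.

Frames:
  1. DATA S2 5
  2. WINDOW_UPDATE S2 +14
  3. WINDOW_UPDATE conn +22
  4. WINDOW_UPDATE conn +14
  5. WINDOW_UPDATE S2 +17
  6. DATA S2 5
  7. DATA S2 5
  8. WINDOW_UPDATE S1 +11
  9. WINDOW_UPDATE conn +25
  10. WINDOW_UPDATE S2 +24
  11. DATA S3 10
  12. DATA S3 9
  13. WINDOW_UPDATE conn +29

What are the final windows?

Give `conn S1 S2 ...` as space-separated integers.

Answer: 79 34 63 4

Derivation:
Op 1: conn=18 S1=23 S2=18 S3=23 blocked=[]
Op 2: conn=18 S1=23 S2=32 S3=23 blocked=[]
Op 3: conn=40 S1=23 S2=32 S3=23 blocked=[]
Op 4: conn=54 S1=23 S2=32 S3=23 blocked=[]
Op 5: conn=54 S1=23 S2=49 S3=23 blocked=[]
Op 6: conn=49 S1=23 S2=44 S3=23 blocked=[]
Op 7: conn=44 S1=23 S2=39 S3=23 blocked=[]
Op 8: conn=44 S1=34 S2=39 S3=23 blocked=[]
Op 9: conn=69 S1=34 S2=39 S3=23 blocked=[]
Op 10: conn=69 S1=34 S2=63 S3=23 blocked=[]
Op 11: conn=59 S1=34 S2=63 S3=13 blocked=[]
Op 12: conn=50 S1=34 S2=63 S3=4 blocked=[]
Op 13: conn=79 S1=34 S2=63 S3=4 blocked=[]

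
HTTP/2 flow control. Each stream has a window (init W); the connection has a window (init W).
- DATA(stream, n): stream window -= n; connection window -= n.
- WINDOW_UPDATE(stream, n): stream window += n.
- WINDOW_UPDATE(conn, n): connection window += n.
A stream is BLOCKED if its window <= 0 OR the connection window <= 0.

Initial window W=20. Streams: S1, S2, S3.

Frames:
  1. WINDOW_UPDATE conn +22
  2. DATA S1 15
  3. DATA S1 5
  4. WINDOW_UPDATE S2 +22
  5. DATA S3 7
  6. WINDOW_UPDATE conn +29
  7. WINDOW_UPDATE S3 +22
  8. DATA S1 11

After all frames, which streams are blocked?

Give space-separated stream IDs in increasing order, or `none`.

Answer: S1

Derivation:
Op 1: conn=42 S1=20 S2=20 S3=20 blocked=[]
Op 2: conn=27 S1=5 S2=20 S3=20 blocked=[]
Op 3: conn=22 S1=0 S2=20 S3=20 blocked=[1]
Op 4: conn=22 S1=0 S2=42 S3=20 blocked=[1]
Op 5: conn=15 S1=0 S2=42 S3=13 blocked=[1]
Op 6: conn=44 S1=0 S2=42 S3=13 blocked=[1]
Op 7: conn=44 S1=0 S2=42 S3=35 blocked=[1]
Op 8: conn=33 S1=-11 S2=42 S3=35 blocked=[1]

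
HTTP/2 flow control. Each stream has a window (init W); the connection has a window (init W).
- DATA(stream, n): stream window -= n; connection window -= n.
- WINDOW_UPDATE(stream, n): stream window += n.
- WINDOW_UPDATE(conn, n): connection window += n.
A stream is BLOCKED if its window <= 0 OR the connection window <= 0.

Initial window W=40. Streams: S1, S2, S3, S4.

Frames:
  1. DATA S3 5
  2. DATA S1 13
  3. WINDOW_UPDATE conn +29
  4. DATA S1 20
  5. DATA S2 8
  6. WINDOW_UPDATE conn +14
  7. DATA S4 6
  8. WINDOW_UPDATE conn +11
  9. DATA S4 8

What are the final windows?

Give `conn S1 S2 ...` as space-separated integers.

Op 1: conn=35 S1=40 S2=40 S3=35 S4=40 blocked=[]
Op 2: conn=22 S1=27 S2=40 S3=35 S4=40 blocked=[]
Op 3: conn=51 S1=27 S2=40 S3=35 S4=40 blocked=[]
Op 4: conn=31 S1=7 S2=40 S3=35 S4=40 blocked=[]
Op 5: conn=23 S1=7 S2=32 S3=35 S4=40 blocked=[]
Op 6: conn=37 S1=7 S2=32 S3=35 S4=40 blocked=[]
Op 7: conn=31 S1=7 S2=32 S3=35 S4=34 blocked=[]
Op 8: conn=42 S1=7 S2=32 S3=35 S4=34 blocked=[]
Op 9: conn=34 S1=7 S2=32 S3=35 S4=26 blocked=[]

Answer: 34 7 32 35 26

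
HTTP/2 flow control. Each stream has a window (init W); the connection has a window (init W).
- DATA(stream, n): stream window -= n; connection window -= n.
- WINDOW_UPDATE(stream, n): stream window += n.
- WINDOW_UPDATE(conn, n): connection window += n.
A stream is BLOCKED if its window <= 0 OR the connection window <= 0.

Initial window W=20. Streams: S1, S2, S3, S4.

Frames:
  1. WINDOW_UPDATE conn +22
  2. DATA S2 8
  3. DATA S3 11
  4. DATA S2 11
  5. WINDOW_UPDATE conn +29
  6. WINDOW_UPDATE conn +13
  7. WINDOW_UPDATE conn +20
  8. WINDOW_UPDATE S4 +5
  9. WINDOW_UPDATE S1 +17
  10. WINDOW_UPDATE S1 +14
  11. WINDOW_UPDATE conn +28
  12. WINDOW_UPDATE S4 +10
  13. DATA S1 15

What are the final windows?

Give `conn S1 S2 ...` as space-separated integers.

Answer: 87 36 1 9 35

Derivation:
Op 1: conn=42 S1=20 S2=20 S3=20 S4=20 blocked=[]
Op 2: conn=34 S1=20 S2=12 S3=20 S4=20 blocked=[]
Op 3: conn=23 S1=20 S2=12 S3=9 S4=20 blocked=[]
Op 4: conn=12 S1=20 S2=1 S3=9 S4=20 blocked=[]
Op 5: conn=41 S1=20 S2=1 S3=9 S4=20 blocked=[]
Op 6: conn=54 S1=20 S2=1 S3=9 S4=20 blocked=[]
Op 7: conn=74 S1=20 S2=1 S3=9 S4=20 blocked=[]
Op 8: conn=74 S1=20 S2=1 S3=9 S4=25 blocked=[]
Op 9: conn=74 S1=37 S2=1 S3=9 S4=25 blocked=[]
Op 10: conn=74 S1=51 S2=1 S3=9 S4=25 blocked=[]
Op 11: conn=102 S1=51 S2=1 S3=9 S4=25 blocked=[]
Op 12: conn=102 S1=51 S2=1 S3=9 S4=35 blocked=[]
Op 13: conn=87 S1=36 S2=1 S3=9 S4=35 blocked=[]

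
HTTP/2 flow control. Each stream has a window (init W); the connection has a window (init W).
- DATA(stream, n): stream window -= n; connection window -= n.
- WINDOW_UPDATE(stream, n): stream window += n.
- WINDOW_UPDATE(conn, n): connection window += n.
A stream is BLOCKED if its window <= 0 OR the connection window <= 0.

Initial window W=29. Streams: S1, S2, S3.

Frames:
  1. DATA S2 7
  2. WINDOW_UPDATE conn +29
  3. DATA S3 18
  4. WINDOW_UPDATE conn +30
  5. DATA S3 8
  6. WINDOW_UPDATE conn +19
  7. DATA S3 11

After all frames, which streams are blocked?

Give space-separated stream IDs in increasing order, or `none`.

Answer: S3

Derivation:
Op 1: conn=22 S1=29 S2=22 S3=29 blocked=[]
Op 2: conn=51 S1=29 S2=22 S3=29 blocked=[]
Op 3: conn=33 S1=29 S2=22 S3=11 blocked=[]
Op 4: conn=63 S1=29 S2=22 S3=11 blocked=[]
Op 5: conn=55 S1=29 S2=22 S3=3 blocked=[]
Op 6: conn=74 S1=29 S2=22 S3=3 blocked=[]
Op 7: conn=63 S1=29 S2=22 S3=-8 blocked=[3]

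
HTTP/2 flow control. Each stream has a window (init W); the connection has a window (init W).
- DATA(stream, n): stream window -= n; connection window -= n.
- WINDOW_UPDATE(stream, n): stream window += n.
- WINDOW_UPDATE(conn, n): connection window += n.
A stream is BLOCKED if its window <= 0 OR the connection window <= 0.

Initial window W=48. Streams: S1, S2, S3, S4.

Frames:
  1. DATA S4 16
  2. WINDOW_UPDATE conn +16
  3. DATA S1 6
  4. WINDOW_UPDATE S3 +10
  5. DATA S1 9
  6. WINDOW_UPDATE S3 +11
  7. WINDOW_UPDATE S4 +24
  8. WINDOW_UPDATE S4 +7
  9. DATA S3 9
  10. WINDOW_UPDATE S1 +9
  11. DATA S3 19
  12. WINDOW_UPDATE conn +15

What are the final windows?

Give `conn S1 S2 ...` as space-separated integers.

Answer: 20 42 48 41 63

Derivation:
Op 1: conn=32 S1=48 S2=48 S3=48 S4=32 blocked=[]
Op 2: conn=48 S1=48 S2=48 S3=48 S4=32 blocked=[]
Op 3: conn=42 S1=42 S2=48 S3=48 S4=32 blocked=[]
Op 4: conn=42 S1=42 S2=48 S3=58 S4=32 blocked=[]
Op 5: conn=33 S1=33 S2=48 S3=58 S4=32 blocked=[]
Op 6: conn=33 S1=33 S2=48 S3=69 S4=32 blocked=[]
Op 7: conn=33 S1=33 S2=48 S3=69 S4=56 blocked=[]
Op 8: conn=33 S1=33 S2=48 S3=69 S4=63 blocked=[]
Op 9: conn=24 S1=33 S2=48 S3=60 S4=63 blocked=[]
Op 10: conn=24 S1=42 S2=48 S3=60 S4=63 blocked=[]
Op 11: conn=5 S1=42 S2=48 S3=41 S4=63 blocked=[]
Op 12: conn=20 S1=42 S2=48 S3=41 S4=63 blocked=[]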